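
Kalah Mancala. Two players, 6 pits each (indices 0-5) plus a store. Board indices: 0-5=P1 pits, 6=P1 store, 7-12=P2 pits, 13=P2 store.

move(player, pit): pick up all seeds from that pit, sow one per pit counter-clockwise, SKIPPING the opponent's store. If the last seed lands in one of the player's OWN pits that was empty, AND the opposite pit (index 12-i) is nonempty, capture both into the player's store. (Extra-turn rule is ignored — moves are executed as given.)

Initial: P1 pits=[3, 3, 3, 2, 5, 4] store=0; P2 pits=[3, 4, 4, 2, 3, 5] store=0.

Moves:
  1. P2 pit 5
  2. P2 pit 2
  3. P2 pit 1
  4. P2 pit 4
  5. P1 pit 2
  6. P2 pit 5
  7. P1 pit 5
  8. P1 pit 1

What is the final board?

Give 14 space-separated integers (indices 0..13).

Answer: 6 0 1 5 7 1 3 6 1 2 5 0 0 4

Derivation:
Move 1: P2 pit5 -> P1=[4,4,4,3,5,4](0) P2=[3,4,4,2,3,0](1)
Move 2: P2 pit2 -> P1=[4,4,4,3,5,4](0) P2=[3,4,0,3,4,1](2)
Move 3: P2 pit1 -> P1=[4,4,4,3,5,4](0) P2=[3,0,1,4,5,2](2)
Move 4: P2 pit4 -> P1=[5,5,5,3,5,4](0) P2=[3,0,1,4,0,3](3)
Move 5: P1 pit2 -> P1=[5,5,0,4,6,5](1) P2=[4,0,1,4,0,3](3)
Move 6: P2 pit5 -> P1=[6,6,0,4,6,5](1) P2=[4,0,1,4,0,0](4)
Move 7: P1 pit5 -> P1=[6,6,0,4,6,0](2) P2=[5,1,2,5,0,0](4)
Move 8: P1 pit1 -> P1=[6,0,1,5,7,1](3) P2=[6,1,2,5,0,0](4)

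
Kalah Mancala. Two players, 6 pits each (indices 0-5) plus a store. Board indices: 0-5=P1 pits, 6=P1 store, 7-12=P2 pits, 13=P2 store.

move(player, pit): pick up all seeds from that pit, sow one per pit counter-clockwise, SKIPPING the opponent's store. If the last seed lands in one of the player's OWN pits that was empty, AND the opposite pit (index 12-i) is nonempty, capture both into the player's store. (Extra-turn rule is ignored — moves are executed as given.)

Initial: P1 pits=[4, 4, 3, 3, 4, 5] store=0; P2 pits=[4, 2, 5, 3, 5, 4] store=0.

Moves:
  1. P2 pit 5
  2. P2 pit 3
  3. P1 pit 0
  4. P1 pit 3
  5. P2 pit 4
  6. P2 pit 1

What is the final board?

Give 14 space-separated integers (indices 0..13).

Answer: 1 7 0 1 6 7 1 5 0 6 0 0 2 10

Derivation:
Move 1: P2 pit5 -> P1=[5,5,4,3,4,5](0) P2=[4,2,5,3,5,0](1)
Move 2: P2 pit3 -> P1=[5,5,4,3,4,5](0) P2=[4,2,5,0,6,1](2)
Move 3: P1 pit0 -> P1=[0,6,5,4,5,6](0) P2=[4,2,5,0,6,1](2)
Move 4: P1 pit3 -> P1=[0,6,5,0,6,7](1) P2=[5,2,5,0,6,1](2)
Move 5: P2 pit4 -> P1=[1,7,6,1,6,7](1) P2=[5,2,5,0,0,2](3)
Move 6: P2 pit1 -> P1=[1,7,0,1,6,7](1) P2=[5,0,6,0,0,2](10)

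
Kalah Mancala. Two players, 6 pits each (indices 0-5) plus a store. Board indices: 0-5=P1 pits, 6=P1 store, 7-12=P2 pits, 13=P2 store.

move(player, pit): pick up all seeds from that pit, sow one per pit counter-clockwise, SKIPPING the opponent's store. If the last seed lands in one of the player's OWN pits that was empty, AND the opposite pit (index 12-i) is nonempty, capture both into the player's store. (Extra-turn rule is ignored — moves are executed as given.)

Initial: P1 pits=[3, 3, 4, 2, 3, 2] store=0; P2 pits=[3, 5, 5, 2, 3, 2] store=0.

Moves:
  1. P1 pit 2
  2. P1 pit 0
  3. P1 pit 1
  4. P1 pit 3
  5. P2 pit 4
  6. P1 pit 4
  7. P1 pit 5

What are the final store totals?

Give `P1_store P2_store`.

Move 1: P1 pit2 -> P1=[3,3,0,3,4,3](1) P2=[3,5,5,2,3,2](0)
Move 2: P1 pit0 -> P1=[0,4,1,4,4,3](1) P2=[3,5,5,2,3,2](0)
Move 3: P1 pit1 -> P1=[0,0,2,5,5,4](1) P2=[3,5,5,2,3,2](0)
Move 4: P1 pit3 -> P1=[0,0,2,0,6,5](2) P2=[4,6,5,2,3,2](0)
Move 5: P2 pit4 -> P1=[1,0,2,0,6,5](2) P2=[4,6,5,2,0,3](1)
Move 6: P1 pit4 -> P1=[1,0,2,0,0,6](3) P2=[5,7,6,3,0,3](1)
Move 7: P1 pit5 -> P1=[1,0,2,0,0,0](4) P2=[6,8,7,4,1,3](1)

Answer: 4 1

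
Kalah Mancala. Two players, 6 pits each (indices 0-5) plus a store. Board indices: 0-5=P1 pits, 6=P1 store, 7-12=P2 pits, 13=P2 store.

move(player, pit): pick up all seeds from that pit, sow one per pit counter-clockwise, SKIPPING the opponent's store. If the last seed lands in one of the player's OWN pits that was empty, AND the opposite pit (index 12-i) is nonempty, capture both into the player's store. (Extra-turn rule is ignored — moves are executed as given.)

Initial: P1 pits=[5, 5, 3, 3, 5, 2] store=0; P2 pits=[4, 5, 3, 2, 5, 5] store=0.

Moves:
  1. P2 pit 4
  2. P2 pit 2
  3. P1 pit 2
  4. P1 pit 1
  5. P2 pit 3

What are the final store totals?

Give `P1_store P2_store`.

Answer: 2 2

Derivation:
Move 1: P2 pit4 -> P1=[6,6,4,3,5,2](0) P2=[4,5,3,2,0,6](1)
Move 2: P2 pit2 -> P1=[6,6,4,3,5,2](0) P2=[4,5,0,3,1,7](1)
Move 3: P1 pit2 -> P1=[6,6,0,4,6,3](1) P2=[4,5,0,3,1,7](1)
Move 4: P1 pit1 -> P1=[6,0,1,5,7,4](2) P2=[5,5,0,3,1,7](1)
Move 5: P2 pit3 -> P1=[6,0,1,5,7,4](2) P2=[5,5,0,0,2,8](2)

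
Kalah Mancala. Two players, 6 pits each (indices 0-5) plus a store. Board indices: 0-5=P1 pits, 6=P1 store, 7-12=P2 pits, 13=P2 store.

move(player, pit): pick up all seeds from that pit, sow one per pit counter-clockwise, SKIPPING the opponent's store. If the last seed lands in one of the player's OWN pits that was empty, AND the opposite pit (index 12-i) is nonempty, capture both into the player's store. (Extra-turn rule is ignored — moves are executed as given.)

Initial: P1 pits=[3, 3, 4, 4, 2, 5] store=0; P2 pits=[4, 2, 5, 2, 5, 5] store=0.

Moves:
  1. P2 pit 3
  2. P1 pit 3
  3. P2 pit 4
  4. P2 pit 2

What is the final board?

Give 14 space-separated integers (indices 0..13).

Move 1: P2 pit3 -> P1=[3,3,4,4,2,5](0) P2=[4,2,5,0,6,6](0)
Move 2: P1 pit3 -> P1=[3,3,4,0,3,6](1) P2=[5,2,5,0,6,6](0)
Move 3: P2 pit4 -> P1=[4,4,5,1,3,6](1) P2=[5,2,5,0,0,7](1)
Move 4: P2 pit2 -> P1=[5,4,5,1,3,6](1) P2=[5,2,0,1,1,8](2)

Answer: 5 4 5 1 3 6 1 5 2 0 1 1 8 2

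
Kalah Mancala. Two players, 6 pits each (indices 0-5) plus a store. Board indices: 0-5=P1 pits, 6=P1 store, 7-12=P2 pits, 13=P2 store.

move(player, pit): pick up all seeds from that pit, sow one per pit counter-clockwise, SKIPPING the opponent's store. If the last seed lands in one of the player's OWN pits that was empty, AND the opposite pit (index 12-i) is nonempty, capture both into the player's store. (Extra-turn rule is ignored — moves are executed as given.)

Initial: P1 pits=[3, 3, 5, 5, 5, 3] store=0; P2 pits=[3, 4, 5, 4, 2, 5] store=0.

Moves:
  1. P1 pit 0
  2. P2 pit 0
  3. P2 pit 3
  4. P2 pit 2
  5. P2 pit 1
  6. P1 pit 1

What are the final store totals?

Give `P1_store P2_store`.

Answer: 1 3

Derivation:
Move 1: P1 pit0 -> P1=[0,4,6,6,5,3](0) P2=[3,4,5,4,2,5](0)
Move 2: P2 pit0 -> P1=[0,4,6,6,5,3](0) P2=[0,5,6,5,2,5](0)
Move 3: P2 pit3 -> P1=[1,5,6,6,5,3](0) P2=[0,5,6,0,3,6](1)
Move 4: P2 pit2 -> P1=[2,6,6,6,5,3](0) P2=[0,5,0,1,4,7](2)
Move 5: P2 pit1 -> P1=[2,6,6,6,5,3](0) P2=[0,0,1,2,5,8](3)
Move 6: P1 pit1 -> P1=[2,0,7,7,6,4](1) P2=[1,0,1,2,5,8](3)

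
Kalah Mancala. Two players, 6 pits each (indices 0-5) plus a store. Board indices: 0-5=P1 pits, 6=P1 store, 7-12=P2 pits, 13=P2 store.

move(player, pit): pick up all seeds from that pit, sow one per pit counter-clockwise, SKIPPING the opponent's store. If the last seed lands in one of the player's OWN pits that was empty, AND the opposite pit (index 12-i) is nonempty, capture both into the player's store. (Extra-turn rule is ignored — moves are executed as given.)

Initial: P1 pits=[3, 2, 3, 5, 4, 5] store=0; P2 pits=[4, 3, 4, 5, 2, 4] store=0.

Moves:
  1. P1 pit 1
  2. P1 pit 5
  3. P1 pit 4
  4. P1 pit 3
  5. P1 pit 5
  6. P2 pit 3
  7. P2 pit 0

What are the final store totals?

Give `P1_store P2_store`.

Move 1: P1 pit1 -> P1=[3,0,4,6,4,5](0) P2=[4,3,4,5,2,4](0)
Move 2: P1 pit5 -> P1=[3,0,4,6,4,0](1) P2=[5,4,5,6,2,4](0)
Move 3: P1 pit4 -> P1=[3,0,4,6,0,1](2) P2=[6,5,5,6,2,4](0)
Move 4: P1 pit3 -> P1=[3,0,4,0,1,2](3) P2=[7,6,6,6,2,4](0)
Move 5: P1 pit5 -> P1=[3,0,4,0,1,0](4) P2=[8,6,6,6,2,4](0)
Move 6: P2 pit3 -> P1=[4,1,5,0,1,0](4) P2=[8,6,6,0,3,5](1)
Move 7: P2 pit0 -> P1=[5,2,5,0,1,0](4) P2=[0,7,7,1,4,6](2)

Answer: 4 2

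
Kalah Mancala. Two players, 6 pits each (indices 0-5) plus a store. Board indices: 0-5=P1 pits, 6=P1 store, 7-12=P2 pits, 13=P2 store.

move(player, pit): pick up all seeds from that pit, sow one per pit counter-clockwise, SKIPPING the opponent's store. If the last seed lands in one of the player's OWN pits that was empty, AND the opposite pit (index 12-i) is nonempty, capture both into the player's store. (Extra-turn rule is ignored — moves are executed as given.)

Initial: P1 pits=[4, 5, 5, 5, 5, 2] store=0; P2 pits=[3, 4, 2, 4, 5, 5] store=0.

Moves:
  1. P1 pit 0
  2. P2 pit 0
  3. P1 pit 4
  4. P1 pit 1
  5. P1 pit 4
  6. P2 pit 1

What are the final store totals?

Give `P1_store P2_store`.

Answer: 2 1

Derivation:
Move 1: P1 pit0 -> P1=[0,6,6,6,6,2](0) P2=[3,4,2,4,5,5](0)
Move 2: P2 pit0 -> P1=[0,6,6,6,6,2](0) P2=[0,5,3,5,5,5](0)
Move 3: P1 pit4 -> P1=[0,6,6,6,0,3](1) P2=[1,6,4,6,5,5](0)
Move 4: P1 pit1 -> P1=[0,0,7,7,1,4](2) P2=[2,6,4,6,5,5](0)
Move 5: P1 pit4 -> P1=[0,0,7,7,0,5](2) P2=[2,6,4,6,5,5](0)
Move 6: P2 pit1 -> P1=[1,0,7,7,0,5](2) P2=[2,0,5,7,6,6](1)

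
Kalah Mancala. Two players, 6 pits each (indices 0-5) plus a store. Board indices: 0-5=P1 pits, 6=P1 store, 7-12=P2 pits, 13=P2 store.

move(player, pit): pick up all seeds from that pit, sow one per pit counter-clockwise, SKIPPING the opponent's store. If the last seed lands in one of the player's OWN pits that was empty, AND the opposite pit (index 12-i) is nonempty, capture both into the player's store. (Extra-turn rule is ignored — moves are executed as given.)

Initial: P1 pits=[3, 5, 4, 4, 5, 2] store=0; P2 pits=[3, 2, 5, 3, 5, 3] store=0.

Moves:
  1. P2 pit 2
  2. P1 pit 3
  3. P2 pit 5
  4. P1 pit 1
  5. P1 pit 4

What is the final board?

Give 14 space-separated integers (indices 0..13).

Move 1: P2 pit2 -> P1=[4,5,4,4,5,2](0) P2=[3,2,0,4,6,4](1)
Move 2: P1 pit3 -> P1=[4,5,4,0,6,3](1) P2=[4,2,0,4,6,4](1)
Move 3: P2 pit5 -> P1=[5,6,5,0,6,3](1) P2=[4,2,0,4,6,0](2)
Move 4: P1 pit1 -> P1=[5,0,6,1,7,4](2) P2=[5,2,0,4,6,0](2)
Move 5: P1 pit4 -> P1=[5,0,6,1,0,5](3) P2=[6,3,1,5,7,0](2)

Answer: 5 0 6 1 0 5 3 6 3 1 5 7 0 2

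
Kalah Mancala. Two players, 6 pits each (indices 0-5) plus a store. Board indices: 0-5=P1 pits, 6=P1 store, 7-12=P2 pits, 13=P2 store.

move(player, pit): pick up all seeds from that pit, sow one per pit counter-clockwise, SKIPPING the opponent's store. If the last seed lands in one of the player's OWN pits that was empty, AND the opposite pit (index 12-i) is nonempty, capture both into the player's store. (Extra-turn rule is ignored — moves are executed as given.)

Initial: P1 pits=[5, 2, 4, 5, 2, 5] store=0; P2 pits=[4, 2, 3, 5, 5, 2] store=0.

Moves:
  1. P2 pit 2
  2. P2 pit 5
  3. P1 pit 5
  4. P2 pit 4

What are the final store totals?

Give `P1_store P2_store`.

Move 1: P2 pit2 -> P1=[5,2,4,5,2,5](0) P2=[4,2,0,6,6,3](0)
Move 2: P2 pit5 -> P1=[6,3,4,5,2,5](0) P2=[4,2,0,6,6,0](1)
Move 3: P1 pit5 -> P1=[6,3,4,5,2,0](1) P2=[5,3,1,7,6,0](1)
Move 4: P2 pit4 -> P1=[7,4,5,6,2,0](1) P2=[5,3,1,7,0,1](2)

Answer: 1 2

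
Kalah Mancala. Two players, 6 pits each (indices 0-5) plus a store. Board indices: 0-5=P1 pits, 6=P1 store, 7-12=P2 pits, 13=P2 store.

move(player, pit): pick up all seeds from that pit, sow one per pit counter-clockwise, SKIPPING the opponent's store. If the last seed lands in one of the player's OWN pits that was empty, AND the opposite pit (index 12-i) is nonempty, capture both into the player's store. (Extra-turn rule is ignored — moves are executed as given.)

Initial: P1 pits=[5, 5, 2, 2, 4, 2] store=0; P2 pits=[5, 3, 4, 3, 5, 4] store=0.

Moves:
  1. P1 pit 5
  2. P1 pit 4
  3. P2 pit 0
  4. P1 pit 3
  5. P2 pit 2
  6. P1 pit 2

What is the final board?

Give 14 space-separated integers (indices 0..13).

Move 1: P1 pit5 -> P1=[5,5,2,2,4,0](1) P2=[6,3,4,3,5,4](0)
Move 2: P1 pit4 -> P1=[5,5,2,2,0,1](2) P2=[7,4,4,3,5,4](0)
Move 3: P2 pit0 -> P1=[6,5,2,2,0,1](2) P2=[0,5,5,4,6,5](1)
Move 4: P1 pit3 -> P1=[6,5,2,0,1,2](2) P2=[0,5,5,4,6,5](1)
Move 5: P2 pit2 -> P1=[7,5,2,0,1,2](2) P2=[0,5,0,5,7,6](2)
Move 6: P1 pit2 -> P1=[7,5,0,1,2,2](2) P2=[0,5,0,5,7,6](2)

Answer: 7 5 0 1 2 2 2 0 5 0 5 7 6 2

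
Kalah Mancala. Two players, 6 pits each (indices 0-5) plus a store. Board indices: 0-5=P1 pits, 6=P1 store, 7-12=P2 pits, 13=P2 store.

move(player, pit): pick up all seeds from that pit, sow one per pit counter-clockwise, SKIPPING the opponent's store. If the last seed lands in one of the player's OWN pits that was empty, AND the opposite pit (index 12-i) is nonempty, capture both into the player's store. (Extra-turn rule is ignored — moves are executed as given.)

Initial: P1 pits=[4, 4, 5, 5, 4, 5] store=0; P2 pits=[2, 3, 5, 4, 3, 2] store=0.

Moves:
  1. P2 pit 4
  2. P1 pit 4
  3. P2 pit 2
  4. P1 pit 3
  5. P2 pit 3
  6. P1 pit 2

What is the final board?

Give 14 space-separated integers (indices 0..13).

Answer: 7 5 0 1 2 8 3 5 5 0 0 2 5 3

Derivation:
Move 1: P2 pit4 -> P1=[5,4,5,5,4,5](0) P2=[2,3,5,4,0,3](1)
Move 2: P1 pit4 -> P1=[5,4,5,5,0,6](1) P2=[3,4,5,4,0,3](1)
Move 3: P2 pit2 -> P1=[6,4,5,5,0,6](1) P2=[3,4,0,5,1,4](2)
Move 4: P1 pit3 -> P1=[6,4,5,0,1,7](2) P2=[4,5,0,5,1,4](2)
Move 5: P2 pit3 -> P1=[7,5,5,0,1,7](2) P2=[4,5,0,0,2,5](3)
Move 6: P1 pit2 -> P1=[7,5,0,1,2,8](3) P2=[5,5,0,0,2,5](3)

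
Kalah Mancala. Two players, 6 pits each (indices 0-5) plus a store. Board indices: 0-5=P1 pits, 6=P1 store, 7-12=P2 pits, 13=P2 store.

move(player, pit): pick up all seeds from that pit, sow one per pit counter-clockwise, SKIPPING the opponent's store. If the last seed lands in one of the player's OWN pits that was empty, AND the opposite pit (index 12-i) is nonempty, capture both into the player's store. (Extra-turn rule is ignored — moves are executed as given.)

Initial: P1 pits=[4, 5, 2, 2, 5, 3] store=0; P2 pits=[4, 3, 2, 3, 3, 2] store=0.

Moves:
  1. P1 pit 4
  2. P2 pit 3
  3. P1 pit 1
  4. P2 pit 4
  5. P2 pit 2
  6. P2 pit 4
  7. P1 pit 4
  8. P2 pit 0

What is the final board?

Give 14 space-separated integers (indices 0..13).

Answer: 5 1 3 3 0 6 2 0 5 1 2 1 7 2

Derivation:
Move 1: P1 pit4 -> P1=[4,5,2,2,0,4](1) P2=[5,4,3,3,3,2](0)
Move 2: P2 pit3 -> P1=[4,5,2,2,0,4](1) P2=[5,4,3,0,4,3](1)
Move 3: P1 pit1 -> P1=[4,0,3,3,1,5](2) P2=[5,4,3,0,4,3](1)
Move 4: P2 pit4 -> P1=[5,1,3,3,1,5](2) P2=[5,4,3,0,0,4](2)
Move 5: P2 pit2 -> P1=[5,1,3,3,1,5](2) P2=[5,4,0,1,1,5](2)
Move 6: P2 pit4 -> P1=[5,1,3,3,1,5](2) P2=[5,4,0,1,0,6](2)
Move 7: P1 pit4 -> P1=[5,1,3,3,0,6](2) P2=[5,4,0,1,0,6](2)
Move 8: P2 pit0 -> P1=[5,1,3,3,0,6](2) P2=[0,5,1,2,1,7](2)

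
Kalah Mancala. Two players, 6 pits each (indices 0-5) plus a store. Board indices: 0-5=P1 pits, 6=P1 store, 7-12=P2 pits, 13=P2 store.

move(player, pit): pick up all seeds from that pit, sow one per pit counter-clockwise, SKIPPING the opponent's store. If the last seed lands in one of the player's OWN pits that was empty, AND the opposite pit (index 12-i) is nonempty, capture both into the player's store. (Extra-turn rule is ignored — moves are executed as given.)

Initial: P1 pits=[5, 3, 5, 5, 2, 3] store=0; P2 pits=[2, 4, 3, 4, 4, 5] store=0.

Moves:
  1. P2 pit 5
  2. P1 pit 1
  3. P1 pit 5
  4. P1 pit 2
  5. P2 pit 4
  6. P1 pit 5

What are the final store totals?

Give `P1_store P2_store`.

Answer: 3 2

Derivation:
Move 1: P2 pit5 -> P1=[6,4,6,6,2,3](0) P2=[2,4,3,4,4,0](1)
Move 2: P1 pit1 -> P1=[6,0,7,7,3,4](0) P2=[2,4,3,4,4,0](1)
Move 3: P1 pit5 -> P1=[6,0,7,7,3,0](1) P2=[3,5,4,4,4,0](1)
Move 4: P1 pit2 -> P1=[6,0,0,8,4,1](2) P2=[4,6,5,4,4,0](1)
Move 5: P2 pit4 -> P1=[7,1,0,8,4,1](2) P2=[4,6,5,4,0,1](2)
Move 6: P1 pit5 -> P1=[7,1,0,8,4,0](3) P2=[4,6,5,4,0,1](2)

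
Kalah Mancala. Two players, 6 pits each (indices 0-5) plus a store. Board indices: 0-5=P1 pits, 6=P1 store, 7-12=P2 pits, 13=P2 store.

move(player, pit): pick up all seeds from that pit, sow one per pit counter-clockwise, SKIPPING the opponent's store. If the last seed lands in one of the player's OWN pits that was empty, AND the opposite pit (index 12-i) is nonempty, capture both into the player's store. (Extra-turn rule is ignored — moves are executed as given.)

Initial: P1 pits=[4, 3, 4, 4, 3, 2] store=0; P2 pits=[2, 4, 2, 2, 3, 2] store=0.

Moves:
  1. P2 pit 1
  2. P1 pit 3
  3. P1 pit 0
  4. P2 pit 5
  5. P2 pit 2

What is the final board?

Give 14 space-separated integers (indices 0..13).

Move 1: P2 pit1 -> P1=[4,3,4,4,3,2](0) P2=[2,0,3,3,4,3](0)
Move 2: P1 pit3 -> P1=[4,3,4,0,4,3](1) P2=[3,0,3,3,4,3](0)
Move 3: P1 pit0 -> P1=[0,4,5,1,5,3](1) P2=[3,0,3,3,4,3](0)
Move 4: P2 pit5 -> P1=[1,5,5,1,5,3](1) P2=[3,0,3,3,4,0](1)
Move 5: P2 pit2 -> P1=[0,5,5,1,5,3](1) P2=[3,0,0,4,5,0](3)

Answer: 0 5 5 1 5 3 1 3 0 0 4 5 0 3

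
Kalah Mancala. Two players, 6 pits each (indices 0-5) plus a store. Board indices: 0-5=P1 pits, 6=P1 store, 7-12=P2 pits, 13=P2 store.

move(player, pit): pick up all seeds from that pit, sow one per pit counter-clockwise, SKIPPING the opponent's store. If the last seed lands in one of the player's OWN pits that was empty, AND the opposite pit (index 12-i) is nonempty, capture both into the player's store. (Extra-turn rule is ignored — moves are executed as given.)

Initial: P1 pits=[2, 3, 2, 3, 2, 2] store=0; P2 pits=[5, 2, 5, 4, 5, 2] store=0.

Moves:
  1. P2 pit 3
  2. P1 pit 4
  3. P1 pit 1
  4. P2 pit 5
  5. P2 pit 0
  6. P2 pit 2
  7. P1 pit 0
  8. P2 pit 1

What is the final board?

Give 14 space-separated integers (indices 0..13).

Move 1: P2 pit3 -> P1=[3,3,2,3,2,2](0) P2=[5,2,5,0,6,3](1)
Move 2: P1 pit4 -> P1=[3,3,2,3,0,3](1) P2=[5,2,5,0,6,3](1)
Move 3: P1 pit1 -> P1=[3,0,3,4,0,3](4) P2=[5,0,5,0,6,3](1)
Move 4: P2 pit5 -> P1=[4,1,3,4,0,3](4) P2=[5,0,5,0,6,0](2)
Move 5: P2 pit0 -> P1=[0,1,3,4,0,3](4) P2=[0,1,6,1,7,0](7)
Move 6: P2 pit2 -> P1=[1,2,3,4,0,3](4) P2=[0,1,0,2,8,1](8)
Move 7: P1 pit0 -> P1=[0,3,3,4,0,3](4) P2=[0,1,0,2,8,1](8)
Move 8: P2 pit1 -> P1=[0,3,3,0,0,3](4) P2=[0,0,0,2,8,1](13)

Answer: 0 3 3 0 0 3 4 0 0 0 2 8 1 13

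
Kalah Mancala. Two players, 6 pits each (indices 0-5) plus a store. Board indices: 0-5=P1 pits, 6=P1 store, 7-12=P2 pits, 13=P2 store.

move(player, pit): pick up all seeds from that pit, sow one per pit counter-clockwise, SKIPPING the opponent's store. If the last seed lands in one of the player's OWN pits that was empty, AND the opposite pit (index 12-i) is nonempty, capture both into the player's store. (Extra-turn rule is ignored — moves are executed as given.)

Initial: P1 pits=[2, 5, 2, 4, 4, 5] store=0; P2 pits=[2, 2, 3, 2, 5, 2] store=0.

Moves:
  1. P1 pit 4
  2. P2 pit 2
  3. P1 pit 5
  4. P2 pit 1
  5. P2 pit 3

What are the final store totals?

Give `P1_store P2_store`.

Answer: 2 1

Derivation:
Move 1: P1 pit4 -> P1=[2,5,2,4,0,6](1) P2=[3,3,3,2,5,2](0)
Move 2: P2 pit2 -> P1=[2,5,2,4,0,6](1) P2=[3,3,0,3,6,3](0)
Move 3: P1 pit5 -> P1=[2,5,2,4,0,0](2) P2=[4,4,1,4,7,3](0)
Move 4: P2 pit1 -> P1=[2,5,2,4,0,0](2) P2=[4,0,2,5,8,4](0)
Move 5: P2 pit3 -> P1=[3,6,2,4,0,0](2) P2=[4,0,2,0,9,5](1)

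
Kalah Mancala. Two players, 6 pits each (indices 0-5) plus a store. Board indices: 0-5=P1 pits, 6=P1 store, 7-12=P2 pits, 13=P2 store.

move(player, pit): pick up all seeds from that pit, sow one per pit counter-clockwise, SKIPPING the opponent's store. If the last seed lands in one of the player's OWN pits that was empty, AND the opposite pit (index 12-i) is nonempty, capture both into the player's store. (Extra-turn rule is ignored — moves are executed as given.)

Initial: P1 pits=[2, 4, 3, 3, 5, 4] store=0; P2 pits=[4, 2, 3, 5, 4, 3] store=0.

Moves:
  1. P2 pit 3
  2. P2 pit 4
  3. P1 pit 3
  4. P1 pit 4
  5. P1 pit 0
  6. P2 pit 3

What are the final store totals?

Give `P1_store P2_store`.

Answer: 6 10

Derivation:
Move 1: P2 pit3 -> P1=[3,5,3,3,5,4](0) P2=[4,2,3,0,5,4](1)
Move 2: P2 pit4 -> P1=[4,6,4,3,5,4](0) P2=[4,2,3,0,0,5](2)
Move 3: P1 pit3 -> P1=[4,6,4,0,6,5](1) P2=[4,2,3,0,0,5](2)
Move 4: P1 pit4 -> P1=[4,6,4,0,0,6](2) P2=[5,3,4,1,0,5](2)
Move 5: P1 pit0 -> P1=[0,7,5,1,0,6](6) P2=[5,0,4,1,0,5](2)
Move 6: P2 pit3 -> P1=[0,0,5,1,0,6](6) P2=[5,0,4,0,0,5](10)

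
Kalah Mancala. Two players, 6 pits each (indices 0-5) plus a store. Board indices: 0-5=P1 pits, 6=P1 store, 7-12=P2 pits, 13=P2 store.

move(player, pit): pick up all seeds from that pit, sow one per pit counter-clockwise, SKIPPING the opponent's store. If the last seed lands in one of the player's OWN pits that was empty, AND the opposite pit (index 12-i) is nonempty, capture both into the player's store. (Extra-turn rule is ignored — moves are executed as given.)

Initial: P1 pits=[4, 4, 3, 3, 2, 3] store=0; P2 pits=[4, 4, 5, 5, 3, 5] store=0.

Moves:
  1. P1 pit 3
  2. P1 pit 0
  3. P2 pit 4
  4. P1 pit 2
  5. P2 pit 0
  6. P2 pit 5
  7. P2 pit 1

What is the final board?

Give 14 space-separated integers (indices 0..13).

Move 1: P1 pit3 -> P1=[4,4,3,0,3,4](1) P2=[4,4,5,5,3,5](0)
Move 2: P1 pit0 -> P1=[0,5,4,1,4,4](1) P2=[4,4,5,5,3,5](0)
Move 3: P2 pit4 -> P1=[1,5,4,1,4,4](1) P2=[4,4,5,5,0,6](1)
Move 4: P1 pit2 -> P1=[1,5,0,2,5,5](2) P2=[4,4,5,5,0,6](1)
Move 5: P2 pit0 -> P1=[1,0,0,2,5,5](2) P2=[0,5,6,6,0,6](7)
Move 6: P2 pit5 -> P1=[2,1,1,3,6,5](2) P2=[0,5,6,6,0,0](8)
Move 7: P2 pit1 -> P1=[2,1,1,3,6,5](2) P2=[0,0,7,7,1,1](9)

Answer: 2 1 1 3 6 5 2 0 0 7 7 1 1 9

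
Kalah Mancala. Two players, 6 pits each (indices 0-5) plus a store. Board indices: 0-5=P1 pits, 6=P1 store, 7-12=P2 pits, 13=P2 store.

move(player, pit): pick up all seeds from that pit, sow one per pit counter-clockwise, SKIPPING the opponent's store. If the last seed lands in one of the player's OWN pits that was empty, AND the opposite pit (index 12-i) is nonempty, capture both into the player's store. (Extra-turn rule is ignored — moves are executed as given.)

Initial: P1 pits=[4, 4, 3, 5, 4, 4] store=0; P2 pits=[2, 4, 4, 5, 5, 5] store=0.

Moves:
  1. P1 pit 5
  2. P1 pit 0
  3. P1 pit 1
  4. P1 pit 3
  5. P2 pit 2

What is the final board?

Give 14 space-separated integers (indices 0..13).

Answer: 1 1 5 0 7 2 3 4 6 0 7 6 6 1

Derivation:
Move 1: P1 pit5 -> P1=[4,4,3,5,4,0](1) P2=[3,5,5,5,5,5](0)
Move 2: P1 pit0 -> P1=[0,5,4,6,5,0](1) P2=[3,5,5,5,5,5](0)
Move 3: P1 pit1 -> P1=[0,0,5,7,6,1](2) P2=[3,5,5,5,5,5](0)
Move 4: P1 pit3 -> P1=[0,0,5,0,7,2](3) P2=[4,6,6,6,5,5](0)
Move 5: P2 pit2 -> P1=[1,1,5,0,7,2](3) P2=[4,6,0,7,6,6](1)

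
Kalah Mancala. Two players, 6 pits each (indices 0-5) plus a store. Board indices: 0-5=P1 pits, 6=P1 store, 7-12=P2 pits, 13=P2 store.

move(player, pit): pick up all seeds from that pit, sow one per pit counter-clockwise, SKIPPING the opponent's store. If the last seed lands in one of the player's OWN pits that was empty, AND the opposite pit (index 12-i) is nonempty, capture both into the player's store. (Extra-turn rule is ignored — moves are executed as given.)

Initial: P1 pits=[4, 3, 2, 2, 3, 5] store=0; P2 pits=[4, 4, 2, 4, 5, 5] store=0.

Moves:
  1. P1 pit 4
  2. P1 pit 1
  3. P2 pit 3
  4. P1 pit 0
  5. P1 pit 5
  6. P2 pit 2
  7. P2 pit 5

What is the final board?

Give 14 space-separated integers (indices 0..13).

Move 1: P1 pit4 -> P1=[4,3,2,2,0,6](1) P2=[5,4,2,4,5,5](0)
Move 2: P1 pit1 -> P1=[4,0,3,3,0,6](6) P2=[5,0,2,4,5,5](0)
Move 3: P2 pit3 -> P1=[5,0,3,3,0,6](6) P2=[5,0,2,0,6,6](1)
Move 4: P1 pit0 -> P1=[0,1,4,4,1,7](6) P2=[5,0,2,0,6,6](1)
Move 5: P1 pit5 -> P1=[0,1,4,4,1,0](7) P2=[6,1,3,1,7,7](1)
Move 6: P2 pit2 -> P1=[0,1,4,4,1,0](7) P2=[6,1,0,2,8,8](1)
Move 7: P2 pit5 -> P1=[1,2,5,5,2,1](7) P2=[7,1,0,2,8,0](2)

Answer: 1 2 5 5 2 1 7 7 1 0 2 8 0 2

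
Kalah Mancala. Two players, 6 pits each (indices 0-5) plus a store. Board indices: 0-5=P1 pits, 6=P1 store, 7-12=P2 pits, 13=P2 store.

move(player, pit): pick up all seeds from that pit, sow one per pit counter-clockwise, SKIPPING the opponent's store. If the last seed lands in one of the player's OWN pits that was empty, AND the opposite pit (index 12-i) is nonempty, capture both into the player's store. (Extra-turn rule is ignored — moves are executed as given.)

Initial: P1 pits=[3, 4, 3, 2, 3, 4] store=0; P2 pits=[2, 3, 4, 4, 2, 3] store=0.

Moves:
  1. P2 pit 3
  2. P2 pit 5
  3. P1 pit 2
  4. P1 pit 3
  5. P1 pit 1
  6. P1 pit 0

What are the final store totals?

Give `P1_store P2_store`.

Answer: 3 2

Derivation:
Move 1: P2 pit3 -> P1=[4,4,3,2,3,4](0) P2=[2,3,4,0,3,4](1)
Move 2: P2 pit5 -> P1=[5,5,4,2,3,4](0) P2=[2,3,4,0,3,0](2)
Move 3: P1 pit2 -> P1=[5,5,0,3,4,5](1) P2=[2,3,4,0,3,0](2)
Move 4: P1 pit3 -> P1=[5,5,0,0,5,6](2) P2=[2,3,4,0,3,0](2)
Move 5: P1 pit1 -> P1=[5,0,1,1,6,7](3) P2=[2,3,4,0,3,0](2)
Move 6: P1 pit0 -> P1=[0,1,2,2,7,8](3) P2=[2,3,4,0,3,0](2)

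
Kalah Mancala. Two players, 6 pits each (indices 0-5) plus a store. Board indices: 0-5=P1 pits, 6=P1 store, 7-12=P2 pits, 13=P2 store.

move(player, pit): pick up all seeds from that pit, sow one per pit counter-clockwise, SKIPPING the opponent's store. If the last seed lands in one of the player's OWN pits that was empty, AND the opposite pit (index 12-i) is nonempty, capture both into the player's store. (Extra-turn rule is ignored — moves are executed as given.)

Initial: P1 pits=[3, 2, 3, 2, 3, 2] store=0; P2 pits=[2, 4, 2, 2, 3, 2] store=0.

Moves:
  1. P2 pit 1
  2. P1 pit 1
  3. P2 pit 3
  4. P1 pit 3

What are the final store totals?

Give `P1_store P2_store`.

Answer: 1 1

Derivation:
Move 1: P2 pit1 -> P1=[3,2,3,2,3,2](0) P2=[2,0,3,3,4,3](0)
Move 2: P1 pit1 -> P1=[3,0,4,3,3,2](0) P2=[2,0,3,3,4,3](0)
Move 3: P2 pit3 -> P1=[3,0,4,3,3,2](0) P2=[2,0,3,0,5,4](1)
Move 4: P1 pit3 -> P1=[3,0,4,0,4,3](1) P2=[2,0,3,0,5,4](1)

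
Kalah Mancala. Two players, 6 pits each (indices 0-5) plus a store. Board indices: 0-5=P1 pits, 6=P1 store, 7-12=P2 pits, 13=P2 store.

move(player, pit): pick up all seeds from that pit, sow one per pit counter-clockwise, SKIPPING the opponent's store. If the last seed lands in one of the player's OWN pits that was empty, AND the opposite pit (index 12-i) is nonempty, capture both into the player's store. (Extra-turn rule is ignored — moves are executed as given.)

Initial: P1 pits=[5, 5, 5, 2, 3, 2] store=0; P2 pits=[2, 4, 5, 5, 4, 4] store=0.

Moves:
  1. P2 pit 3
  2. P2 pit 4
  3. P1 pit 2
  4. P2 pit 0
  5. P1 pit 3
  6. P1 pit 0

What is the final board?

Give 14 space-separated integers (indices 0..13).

Answer: 0 8 1 1 6 5 3 1 6 6 1 0 6 2

Derivation:
Move 1: P2 pit3 -> P1=[6,6,5,2,3,2](0) P2=[2,4,5,0,5,5](1)
Move 2: P2 pit4 -> P1=[7,7,6,2,3,2](0) P2=[2,4,5,0,0,6](2)
Move 3: P1 pit2 -> P1=[7,7,0,3,4,3](1) P2=[3,5,5,0,0,6](2)
Move 4: P2 pit0 -> P1=[7,7,0,3,4,3](1) P2=[0,6,6,1,0,6](2)
Move 5: P1 pit3 -> P1=[7,7,0,0,5,4](2) P2=[0,6,6,1,0,6](2)
Move 6: P1 pit0 -> P1=[0,8,1,1,6,5](3) P2=[1,6,6,1,0,6](2)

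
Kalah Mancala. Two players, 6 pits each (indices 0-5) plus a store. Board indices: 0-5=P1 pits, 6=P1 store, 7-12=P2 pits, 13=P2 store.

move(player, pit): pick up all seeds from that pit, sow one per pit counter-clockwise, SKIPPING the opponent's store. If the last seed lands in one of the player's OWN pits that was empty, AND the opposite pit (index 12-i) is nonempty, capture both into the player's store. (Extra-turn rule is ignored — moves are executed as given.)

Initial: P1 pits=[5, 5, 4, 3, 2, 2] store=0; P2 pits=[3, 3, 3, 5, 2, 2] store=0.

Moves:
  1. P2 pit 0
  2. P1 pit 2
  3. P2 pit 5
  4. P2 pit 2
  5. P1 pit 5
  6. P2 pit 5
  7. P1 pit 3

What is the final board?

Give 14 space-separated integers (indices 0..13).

Move 1: P2 pit0 -> P1=[5,5,4,3,2,2](0) P2=[0,4,4,6,2,2](0)
Move 2: P1 pit2 -> P1=[5,5,0,4,3,3](1) P2=[0,4,4,6,2,2](0)
Move 3: P2 pit5 -> P1=[6,5,0,4,3,3](1) P2=[0,4,4,6,2,0](1)
Move 4: P2 pit2 -> P1=[6,5,0,4,3,3](1) P2=[0,4,0,7,3,1](2)
Move 5: P1 pit5 -> P1=[6,5,0,4,3,0](2) P2=[1,5,0,7,3,1](2)
Move 6: P2 pit5 -> P1=[6,5,0,4,3,0](2) P2=[1,5,0,7,3,0](3)
Move 7: P1 pit3 -> P1=[6,5,0,0,4,1](3) P2=[2,5,0,7,3,0](3)

Answer: 6 5 0 0 4 1 3 2 5 0 7 3 0 3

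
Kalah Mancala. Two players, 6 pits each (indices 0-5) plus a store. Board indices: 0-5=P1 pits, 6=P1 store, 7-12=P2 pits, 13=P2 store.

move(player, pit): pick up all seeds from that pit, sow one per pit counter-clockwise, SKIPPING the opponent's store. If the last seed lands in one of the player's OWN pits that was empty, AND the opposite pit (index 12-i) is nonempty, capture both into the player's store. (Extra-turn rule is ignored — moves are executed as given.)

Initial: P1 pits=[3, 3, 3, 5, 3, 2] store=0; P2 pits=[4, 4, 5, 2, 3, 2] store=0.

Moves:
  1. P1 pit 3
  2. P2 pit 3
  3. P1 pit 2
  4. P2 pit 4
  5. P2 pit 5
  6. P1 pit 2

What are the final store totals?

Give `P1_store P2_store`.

Move 1: P1 pit3 -> P1=[3,3,3,0,4,3](1) P2=[5,5,5,2,3,2](0)
Move 2: P2 pit3 -> P1=[3,3,3,0,4,3](1) P2=[5,5,5,0,4,3](0)
Move 3: P1 pit2 -> P1=[3,3,0,1,5,4](1) P2=[5,5,5,0,4,3](0)
Move 4: P2 pit4 -> P1=[4,4,0,1,5,4](1) P2=[5,5,5,0,0,4](1)
Move 5: P2 pit5 -> P1=[5,5,1,1,5,4](1) P2=[5,5,5,0,0,0](2)
Move 6: P1 pit2 -> P1=[5,5,0,2,5,4](1) P2=[5,5,5,0,0,0](2)

Answer: 1 2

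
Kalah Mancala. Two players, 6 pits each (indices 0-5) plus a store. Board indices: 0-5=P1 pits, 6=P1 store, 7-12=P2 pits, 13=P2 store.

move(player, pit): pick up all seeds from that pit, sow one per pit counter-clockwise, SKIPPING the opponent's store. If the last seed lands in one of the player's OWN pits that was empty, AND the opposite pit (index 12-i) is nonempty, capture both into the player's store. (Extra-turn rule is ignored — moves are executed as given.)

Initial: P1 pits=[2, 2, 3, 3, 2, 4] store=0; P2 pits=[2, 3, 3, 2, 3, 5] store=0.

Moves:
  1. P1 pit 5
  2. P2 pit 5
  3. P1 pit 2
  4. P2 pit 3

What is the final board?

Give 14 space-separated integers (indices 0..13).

Answer: 0 3 0 5 3 1 2 3 4 4 0 4 0 5

Derivation:
Move 1: P1 pit5 -> P1=[2,2,3,3,2,0](1) P2=[3,4,4,2,3,5](0)
Move 2: P2 pit5 -> P1=[3,3,4,4,2,0](1) P2=[3,4,4,2,3,0](1)
Move 3: P1 pit2 -> P1=[3,3,0,5,3,1](2) P2=[3,4,4,2,3,0](1)
Move 4: P2 pit3 -> P1=[0,3,0,5,3,1](2) P2=[3,4,4,0,4,0](5)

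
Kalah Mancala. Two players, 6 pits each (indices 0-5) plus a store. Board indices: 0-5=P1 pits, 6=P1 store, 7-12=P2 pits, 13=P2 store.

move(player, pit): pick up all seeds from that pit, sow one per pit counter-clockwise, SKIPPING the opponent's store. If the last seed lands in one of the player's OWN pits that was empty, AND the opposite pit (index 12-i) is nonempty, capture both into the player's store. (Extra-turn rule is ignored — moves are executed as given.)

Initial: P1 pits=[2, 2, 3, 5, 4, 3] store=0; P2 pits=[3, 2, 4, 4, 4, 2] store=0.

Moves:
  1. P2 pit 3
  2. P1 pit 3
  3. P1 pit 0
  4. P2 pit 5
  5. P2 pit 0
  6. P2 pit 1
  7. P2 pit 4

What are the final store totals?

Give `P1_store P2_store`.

Answer: 6 5

Derivation:
Move 1: P2 pit3 -> P1=[3,2,3,5,4,3](0) P2=[3,2,4,0,5,3](1)
Move 2: P1 pit3 -> P1=[3,2,3,0,5,4](1) P2=[4,3,4,0,5,3](1)
Move 3: P1 pit0 -> P1=[0,3,4,0,5,4](6) P2=[4,3,0,0,5,3](1)
Move 4: P2 pit5 -> P1=[1,4,4,0,5,4](6) P2=[4,3,0,0,5,0](2)
Move 5: P2 pit0 -> P1=[1,4,4,0,5,4](6) P2=[0,4,1,1,6,0](2)
Move 6: P2 pit1 -> P1=[0,4,4,0,5,4](6) P2=[0,0,2,2,7,0](4)
Move 7: P2 pit4 -> P1=[1,5,5,1,6,4](6) P2=[0,0,2,2,0,1](5)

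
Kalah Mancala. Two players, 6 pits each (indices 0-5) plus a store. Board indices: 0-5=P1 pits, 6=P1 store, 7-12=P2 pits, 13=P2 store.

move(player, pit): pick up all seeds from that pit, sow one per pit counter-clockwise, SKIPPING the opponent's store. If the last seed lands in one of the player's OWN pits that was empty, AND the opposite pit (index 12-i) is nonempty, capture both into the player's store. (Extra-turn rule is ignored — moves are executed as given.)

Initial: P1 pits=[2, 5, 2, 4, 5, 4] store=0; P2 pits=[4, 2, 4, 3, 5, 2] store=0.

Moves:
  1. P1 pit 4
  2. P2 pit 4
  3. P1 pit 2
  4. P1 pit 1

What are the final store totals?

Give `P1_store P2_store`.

Move 1: P1 pit4 -> P1=[2,5,2,4,0,5](1) P2=[5,3,5,3,5,2](0)
Move 2: P2 pit4 -> P1=[3,6,3,4,0,5](1) P2=[5,3,5,3,0,3](1)
Move 3: P1 pit2 -> P1=[3,6,0,5,1,6](1) P2=[5,3,5,3,0,3](1)
Move 4: P1 pit1 -> P1=[3,0,1,6,2,7](2) P2=[6,3,5,3,0,3](1)

Answer: 2 1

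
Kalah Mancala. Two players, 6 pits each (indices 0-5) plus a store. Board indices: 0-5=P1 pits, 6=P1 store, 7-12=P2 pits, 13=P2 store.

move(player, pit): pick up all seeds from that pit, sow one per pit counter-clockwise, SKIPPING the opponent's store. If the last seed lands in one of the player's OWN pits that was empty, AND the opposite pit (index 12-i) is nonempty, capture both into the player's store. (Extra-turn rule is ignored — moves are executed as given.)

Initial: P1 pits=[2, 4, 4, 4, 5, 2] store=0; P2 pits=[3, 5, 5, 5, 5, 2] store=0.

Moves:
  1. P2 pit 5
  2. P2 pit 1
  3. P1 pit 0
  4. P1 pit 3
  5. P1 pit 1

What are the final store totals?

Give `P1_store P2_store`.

Move 1: P2 pit5 -> P1=[3,4,4,4,5,2](0) P2=[3,5,5,5,5,0](1)
Move 2: P2 pit1 -> P1=[3,4,4,4,5,2](0) P2=[3,0,6,6,6,1](2)
Move 3: P1 pit0 -> P1=[0,5,5,5,5,2](0) P2=[3,0,6,6,6,1](2)
Move 4: P1 pit3 -> P1=[0,5,5,0,6,3](1) P2=[4,1,6,6,6,1](2)
Move 5: P1 pit1 -> P1=[0,0,6,1,7,4](2) P2=[4,1,6,6,6,1](2)

Answer: 2 2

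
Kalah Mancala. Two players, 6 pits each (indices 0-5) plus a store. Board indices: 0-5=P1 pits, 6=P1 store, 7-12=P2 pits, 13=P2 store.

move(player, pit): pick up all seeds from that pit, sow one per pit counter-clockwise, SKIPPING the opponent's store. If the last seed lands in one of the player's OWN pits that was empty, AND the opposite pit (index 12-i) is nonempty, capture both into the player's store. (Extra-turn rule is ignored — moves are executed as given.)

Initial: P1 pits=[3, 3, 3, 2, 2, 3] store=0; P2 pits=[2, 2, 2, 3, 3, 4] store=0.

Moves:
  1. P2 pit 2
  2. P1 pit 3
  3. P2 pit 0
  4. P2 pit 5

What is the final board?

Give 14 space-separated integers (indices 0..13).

Answer: 4 4 4 0 3 4 0 0 3 1 4 4 0 1

Derivation:
Move 1: P2 pit2 -> P1=[3,3,3,2,2,3](0) P2=[2,2,0,4,4,4](0)
Move 2: P1 pit3 -> P1=[3,3,3,0,3,4](0) P2=[2,2,0,4,4,4](0)
Move 3: P2 pit0 -> P1=[3,3,3,0,3,4](0) P2=[0,3,1,4,4,4](0)
Move 4: P2 pit5 -> P1=[4,4,4,0,3,4](0) P2=[0,3,1,4,4,0](1)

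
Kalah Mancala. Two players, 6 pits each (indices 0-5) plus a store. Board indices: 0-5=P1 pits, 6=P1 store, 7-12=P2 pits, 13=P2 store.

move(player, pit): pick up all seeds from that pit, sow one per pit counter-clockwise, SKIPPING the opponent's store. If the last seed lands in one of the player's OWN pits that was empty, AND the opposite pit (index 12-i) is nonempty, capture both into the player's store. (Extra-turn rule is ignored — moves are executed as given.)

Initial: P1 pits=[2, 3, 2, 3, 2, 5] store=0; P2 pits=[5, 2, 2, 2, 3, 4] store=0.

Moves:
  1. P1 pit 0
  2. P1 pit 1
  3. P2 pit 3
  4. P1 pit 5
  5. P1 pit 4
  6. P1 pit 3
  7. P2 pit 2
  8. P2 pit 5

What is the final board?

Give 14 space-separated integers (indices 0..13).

Answer: 1 1 5 1 2 2 3 8 3 0 2 6 0 1

Derivation:
Move 1: P1 pit0 -> P1=[0,4,3,3,2,5](0) P2=[5,2,2,2,3,4](0)
Move 2: P1 pit1 -> P1=[0,0,4,4,3,6](0) P2=[5,2,2,2,3,4](0)
Move 3: P2 pit3 -> P1=[0,0,4,4,3,6](0) P2=[5,2,2,0,4,5](0)
Move 4: P1 pit5 -> P1=[0,0,4,4,3,0](1) P2=[6,3,3,1,5,5](0)
Move 5: P1 pit4 -> P1=[0,0,4,4,0,1](2) P2=[7,3,3,1,5,5](0)
Move 6: P1 pit3 -> P1=[0,0,4,0,1,2](3) P2=[8,3,3,1,5,5](0)
Move 7: P2 pit2 -> P1=[0,0,4,0,1,2](3) P2=[8,3,0,2,6,6](0)
Move 8: P2 pit5 -> P1=[1,1,5,1,2,2](3) P2=[8,3,0,2,6,0](1)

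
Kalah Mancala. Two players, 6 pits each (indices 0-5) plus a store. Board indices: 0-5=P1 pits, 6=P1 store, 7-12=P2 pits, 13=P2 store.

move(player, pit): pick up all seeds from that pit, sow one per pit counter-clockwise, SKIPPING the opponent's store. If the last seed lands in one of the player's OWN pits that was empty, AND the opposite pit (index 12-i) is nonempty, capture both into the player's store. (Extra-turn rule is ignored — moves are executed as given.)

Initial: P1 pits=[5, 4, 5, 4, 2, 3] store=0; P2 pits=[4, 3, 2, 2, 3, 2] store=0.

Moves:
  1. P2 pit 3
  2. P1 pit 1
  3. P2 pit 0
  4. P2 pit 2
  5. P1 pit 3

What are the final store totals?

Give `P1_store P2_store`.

Answer: 1 0

Derivation:
Move 1: P2 pit3 -> P1=[5,4,5,4,2,3](0) P2=[4,3,2,0,4,3](0)
Move 2: P1 pit1 -> P1=[5,0,6,5,3,4](0) P2=[4,3,2,0,4,3](0)
Move 3: P2 pit0 -> P1=[5,0,6,5,3,4](0) P2=[0,4,3,1,5,3](0)
Move 4: P2 pit2 -> P1=[5,0,6,5,3,4](0) P2=[0,4,0,2,6,4](0)
Move 5: P1 pit3 -> P1=[5,0,6,0,4,5](1) P2=[1,5,0,2,6,4](0)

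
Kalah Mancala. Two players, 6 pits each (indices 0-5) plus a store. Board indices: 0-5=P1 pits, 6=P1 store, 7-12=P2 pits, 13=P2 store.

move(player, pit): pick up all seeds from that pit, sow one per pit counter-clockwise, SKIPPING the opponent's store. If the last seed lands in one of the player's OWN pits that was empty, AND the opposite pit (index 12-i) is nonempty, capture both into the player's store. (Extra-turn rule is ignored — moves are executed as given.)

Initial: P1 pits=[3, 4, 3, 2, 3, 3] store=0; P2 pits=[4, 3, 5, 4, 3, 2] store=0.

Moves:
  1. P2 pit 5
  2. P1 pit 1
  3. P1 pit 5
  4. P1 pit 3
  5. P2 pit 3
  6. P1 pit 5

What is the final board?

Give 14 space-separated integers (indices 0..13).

Answer: 5 0 4 0 5 0 3 5 4 6 0 4 1 2

Derivation:
Move 1: P2 pit5 -> P1=[4,4,3,2,3,3](0) P2=[4,3,5,4,3,0](1)
Move 2: P1 pit1 -> P1=[4,0,4,3,4,4](0) P2=[4,3,5,4,3,0](1)
Move 3: P1 pit5 -> P1=[4,0,4,3,4,0](1) P2=[5,4,6,4,3,0](1)
Move 4: P1 pit3 -> P1=[4,0,4,0,5,1](2) P2=[5,4,6,4,3,0](1)
Move 5: P2 pit3 -> P1=[5,0,4,0,5,1](2) P2=[5,4,6,0,4,1](2)
Move 6: P1 pit5 -> P1=[5,0,4,0,5,0](3) P2=[5,4,6,0,4,1](2)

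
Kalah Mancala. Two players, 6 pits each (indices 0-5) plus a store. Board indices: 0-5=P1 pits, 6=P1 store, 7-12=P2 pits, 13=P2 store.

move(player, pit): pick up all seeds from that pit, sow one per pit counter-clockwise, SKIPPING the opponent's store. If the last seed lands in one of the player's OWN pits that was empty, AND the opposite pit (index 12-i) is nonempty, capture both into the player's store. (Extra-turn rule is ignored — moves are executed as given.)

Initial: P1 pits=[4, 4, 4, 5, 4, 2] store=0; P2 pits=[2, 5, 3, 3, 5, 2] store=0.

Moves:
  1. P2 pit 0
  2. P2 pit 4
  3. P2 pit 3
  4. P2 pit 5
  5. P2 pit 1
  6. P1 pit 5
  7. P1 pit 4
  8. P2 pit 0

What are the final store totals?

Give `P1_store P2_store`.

Move 1: P2 pit0 -> P1=[4,4,4,5,4,2](0) P2=[0,6,4,3,5,2](0)
Move 2: P2 pit4 -> P1=[5,5,5,5,4,2](0) P2=[0,6,4,3,0,3](1)
Move 3: P2 pit3 -> P1=[5,5,5,5,4,2](0) P2=[0,6,4,0,1,4](2)
Move 4: P2 pit5 -> P1=[6,6,6,5,4,2](0) P2=[0,6,4,0,1,0](3)
Move 5: P2 pit1 -> P1=[7,6,6,5,4,2](0) P2=[0,0,5,1,2,1](4)
Move 6: P1 pit5 -> P1=[7,6,6,5,4,0](1) P2=[1,0,5,1,2,1](4)
Move 7: P1 pit4 -> P1=[7,6,6,5,0,1](2) P2=[2,1,5,1,2,1](4)
Move 8: P2 pit0 -> P1=[7,6,6,5,0,1](2) P2=[0,2,6,1,2,1](4)

Answer: 2 4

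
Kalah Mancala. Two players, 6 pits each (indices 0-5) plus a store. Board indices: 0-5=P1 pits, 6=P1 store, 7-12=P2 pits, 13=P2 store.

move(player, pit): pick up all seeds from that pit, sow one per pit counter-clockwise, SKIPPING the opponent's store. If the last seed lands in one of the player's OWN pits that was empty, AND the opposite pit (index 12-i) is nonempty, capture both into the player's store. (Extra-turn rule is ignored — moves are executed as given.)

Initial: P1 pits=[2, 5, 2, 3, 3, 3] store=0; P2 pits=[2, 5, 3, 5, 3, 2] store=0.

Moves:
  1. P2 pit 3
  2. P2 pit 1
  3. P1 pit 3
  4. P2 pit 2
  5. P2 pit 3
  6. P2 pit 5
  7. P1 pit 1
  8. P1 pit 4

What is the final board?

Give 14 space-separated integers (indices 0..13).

Move 1: P2 pit3 -> P1=[3,6,2,3,3,3](0) P2=[2,5,3,0,4,3](1)
Move 2: P2 pit1 -> P1=[3,6,2,3,3,3](0) P2=[2,0,4,1,5,4](2)
Move 3: P1 pit3 -> P1=[3,6,2,0,4,4](1) P2=[2,0,4,1,5,4](2)
Move 4: P2 pit2 -> P1=[3,6,2,0,4,4](1) P2=[2,0,0,2,6,5](3)
Move 5: P2 pit3 -> P1=[3,6,2,0,4,4](1) P2=[2,0,0,0,7,6](3)
Move 6: P2 pit5 -> P1=[4,7,3,1,5,4](1) P2=[2,0,0,0,7,0](4)
Move 7: P1 pit1 -> P1=[4,0,4,2,6,5](2) P2=[3,1,0,0,7,0](4)
Move 8: P1 pit4 -> P1=[4,0,4,2,0,6](3) P2=[4,2,1,1,7,0](4)

Answer: 4 0 4 2 0 6 3 4 2 1 1 7 0 4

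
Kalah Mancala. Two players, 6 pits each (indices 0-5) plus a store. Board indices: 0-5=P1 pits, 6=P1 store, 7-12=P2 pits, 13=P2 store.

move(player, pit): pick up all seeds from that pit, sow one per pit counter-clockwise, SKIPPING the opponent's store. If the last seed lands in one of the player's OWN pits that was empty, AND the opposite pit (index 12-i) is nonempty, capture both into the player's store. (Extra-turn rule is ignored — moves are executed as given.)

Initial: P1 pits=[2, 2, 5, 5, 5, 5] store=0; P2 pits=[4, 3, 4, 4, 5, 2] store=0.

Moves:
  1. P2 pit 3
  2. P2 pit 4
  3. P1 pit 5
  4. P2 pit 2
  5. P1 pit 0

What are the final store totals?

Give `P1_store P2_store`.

Answer: 7 3

Derivation:
Move 1: P2 pit3 -> P1=[3,2,5,5,5,5](0) P2=[4,3,4,0,6,3](1)
Move 2: P2 pit4 -> P1=[4,3,6,6,5,5](0) P2=[4,3,4,0,0,4](2)
Move 3: P1 pit5 -> P1=[4,3,6,6,5,0](1) P2=[5,4,5,1,0,4](2)
Move 4: P2 pit2 -> P1=[5,3,6,6,5,0](1) P2=[5,4,0,2,1,5](3)
Move 5: P1 pit0 -> P1=[0,4,7,7,6,0](7) P2=[0,4,0,2,1,5](3)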